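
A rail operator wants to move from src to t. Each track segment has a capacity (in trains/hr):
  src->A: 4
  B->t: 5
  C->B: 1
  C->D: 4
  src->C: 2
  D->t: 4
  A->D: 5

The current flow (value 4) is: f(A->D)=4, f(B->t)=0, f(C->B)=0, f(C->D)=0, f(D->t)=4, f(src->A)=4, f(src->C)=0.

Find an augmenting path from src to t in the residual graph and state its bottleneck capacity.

src->C->B->t, bottleneck 1

Residual along src->C->B->t: src->C: 2, C->B: 1, B->t: 5.
Bottleneck = min = 1.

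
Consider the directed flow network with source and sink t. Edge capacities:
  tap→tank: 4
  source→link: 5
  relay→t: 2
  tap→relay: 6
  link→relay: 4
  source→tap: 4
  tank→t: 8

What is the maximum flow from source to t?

Augment source→link→relay→t: bottleneck 2. Total 2.
Augment source→tap→tank→t: bottleneck 4. Total 6.
No augmenting path remains in the residual graph.

6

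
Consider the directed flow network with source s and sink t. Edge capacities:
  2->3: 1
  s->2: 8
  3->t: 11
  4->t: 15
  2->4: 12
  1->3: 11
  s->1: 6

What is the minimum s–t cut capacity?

Max flow = 14 (via 3 augmenting paths).
In the residual at optimum, the set reachable from s is {s}.
Cut edges: s->1 (cap 6), s->2 (cap 8). Sum = 14.

14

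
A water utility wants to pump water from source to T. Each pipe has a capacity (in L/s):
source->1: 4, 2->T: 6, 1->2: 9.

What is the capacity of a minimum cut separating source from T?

Max flow = 4 (via 1 augmenting path).
In the residual at optimum, the set reachable from source is {source}.
Cut edges: source->1 (cap 4). Sum = 4.

4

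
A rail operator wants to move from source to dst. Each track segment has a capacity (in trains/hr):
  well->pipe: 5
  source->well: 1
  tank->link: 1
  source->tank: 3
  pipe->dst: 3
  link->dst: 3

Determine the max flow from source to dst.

2

Augment source->tank->link->dst: bottleneck 1. Total 1.
Augment source->well->pipe->dst: bottleneck 1. Total 2.
No augmenting path remains in the residual graph.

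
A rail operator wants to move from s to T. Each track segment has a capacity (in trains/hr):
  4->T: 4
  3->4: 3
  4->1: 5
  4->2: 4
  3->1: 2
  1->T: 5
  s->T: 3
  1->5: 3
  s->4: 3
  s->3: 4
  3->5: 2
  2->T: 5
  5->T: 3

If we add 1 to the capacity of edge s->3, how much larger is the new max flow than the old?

1

Original max flow = 10.
After raising cap(s->3), augmenting paths through that edge carry 1 more unit.
New max flow = 11. Increase = 1.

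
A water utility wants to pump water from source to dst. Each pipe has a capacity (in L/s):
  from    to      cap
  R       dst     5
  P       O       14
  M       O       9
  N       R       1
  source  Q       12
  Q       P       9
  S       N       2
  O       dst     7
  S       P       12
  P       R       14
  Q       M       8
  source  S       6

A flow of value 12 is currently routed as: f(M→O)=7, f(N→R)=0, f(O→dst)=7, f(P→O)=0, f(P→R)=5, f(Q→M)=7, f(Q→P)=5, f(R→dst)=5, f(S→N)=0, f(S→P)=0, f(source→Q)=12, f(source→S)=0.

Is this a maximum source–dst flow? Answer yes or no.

Residual reachable from source: {M, N, O, P, Q, R, S, source}; dst is not reachable.
Saturated cut: O→dst, R→dst with total capacity 12 = current flow value. Flow is maximum.

Yes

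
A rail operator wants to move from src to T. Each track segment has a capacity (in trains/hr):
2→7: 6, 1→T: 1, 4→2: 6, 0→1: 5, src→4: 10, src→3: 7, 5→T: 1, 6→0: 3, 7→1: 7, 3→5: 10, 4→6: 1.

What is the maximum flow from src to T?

2

Augment src→3→5→T: bottleneck 1. Total 1.
Augment src→4→2→7→1→T: bottleneck 1. Total 2.
No augmenting path remains in the residual graph.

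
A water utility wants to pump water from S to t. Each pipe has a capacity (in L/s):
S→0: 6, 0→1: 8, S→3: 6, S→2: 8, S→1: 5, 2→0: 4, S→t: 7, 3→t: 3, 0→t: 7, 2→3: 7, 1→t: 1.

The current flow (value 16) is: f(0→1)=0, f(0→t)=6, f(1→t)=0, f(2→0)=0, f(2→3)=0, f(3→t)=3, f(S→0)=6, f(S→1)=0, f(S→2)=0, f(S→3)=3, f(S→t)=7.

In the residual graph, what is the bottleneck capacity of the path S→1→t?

1

Residual capacities along the path: S→1: 5, 1→t: 1.
Minimum is 1.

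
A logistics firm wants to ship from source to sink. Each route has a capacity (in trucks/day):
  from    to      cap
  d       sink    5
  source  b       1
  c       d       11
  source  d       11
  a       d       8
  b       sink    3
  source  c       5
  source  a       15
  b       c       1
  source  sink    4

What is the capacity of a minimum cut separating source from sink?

Max flow = 10 (via 3 augmenting paths).
In the residual at optimum, the set reachable from source is {a, c, d, source}.
Cut edges: source->b (cap 1), source->sink (cap 4), d->sink (cap 5). Sum = 10.

10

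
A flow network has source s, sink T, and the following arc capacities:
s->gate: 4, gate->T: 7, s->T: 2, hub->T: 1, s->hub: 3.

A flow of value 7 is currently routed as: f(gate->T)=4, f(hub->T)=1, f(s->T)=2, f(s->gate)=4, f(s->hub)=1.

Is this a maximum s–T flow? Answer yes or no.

Residual reachable from s: {hub, s}; T is not reachable.
Saturated cut: s->gate, s->T, hub->T with total capacity 7 = current flow value. Flow is maximum.

Yes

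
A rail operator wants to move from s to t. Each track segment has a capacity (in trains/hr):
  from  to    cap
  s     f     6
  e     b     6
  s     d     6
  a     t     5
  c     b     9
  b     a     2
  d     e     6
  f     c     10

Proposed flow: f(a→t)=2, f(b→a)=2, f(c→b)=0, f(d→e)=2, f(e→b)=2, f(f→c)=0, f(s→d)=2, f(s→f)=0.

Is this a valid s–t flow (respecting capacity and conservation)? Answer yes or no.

Every edge has 0 ≤ f(e) ≤ cap(e).
At each intermediate node, inflow equals outflow.

Yes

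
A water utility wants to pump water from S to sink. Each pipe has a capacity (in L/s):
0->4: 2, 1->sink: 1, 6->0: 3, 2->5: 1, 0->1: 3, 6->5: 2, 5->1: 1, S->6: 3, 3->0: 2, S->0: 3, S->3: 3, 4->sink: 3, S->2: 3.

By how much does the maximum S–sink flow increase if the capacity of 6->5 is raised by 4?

Original max flow = 3.
Edge 6->5 does not cross the min cut (source side {0, 1, 2, 3, 5, 6, S}), so extra capacity there cannot help.
New max flow = 3. Increase = 0.

0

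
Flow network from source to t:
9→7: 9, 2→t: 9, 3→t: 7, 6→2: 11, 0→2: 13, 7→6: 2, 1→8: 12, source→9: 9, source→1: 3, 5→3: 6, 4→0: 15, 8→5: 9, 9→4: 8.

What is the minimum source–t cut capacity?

12

Max flow = 12 (via 3 augmenting paths).
In the residual at optimum, the set reachable from source is {source}.
Cut edges: source→9 (cap 9), source→1 (cap 3). Sum = 12.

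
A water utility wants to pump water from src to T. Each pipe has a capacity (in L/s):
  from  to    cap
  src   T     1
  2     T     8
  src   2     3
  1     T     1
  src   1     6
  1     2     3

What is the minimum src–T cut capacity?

Max flow = 8 (via 4 augmenting paths).
In the residual at optimum, the set reachable from src is {1, src}.
Cut edges: src→2 (cap 3), src→T (cap 1), 1→2 (cap 3), 1→T (cap 1). Sum = 8.

8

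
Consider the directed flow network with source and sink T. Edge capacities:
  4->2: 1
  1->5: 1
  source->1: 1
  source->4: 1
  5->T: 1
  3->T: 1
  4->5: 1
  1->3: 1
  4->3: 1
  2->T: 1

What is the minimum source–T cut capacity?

2

Max flow = 2 (via 2 augmenting paths).
In the residual at optimum, the set reachable from source is {source}.
Cut edges: source->1 (cap 1), source->4 (cap 1). Sum = 2.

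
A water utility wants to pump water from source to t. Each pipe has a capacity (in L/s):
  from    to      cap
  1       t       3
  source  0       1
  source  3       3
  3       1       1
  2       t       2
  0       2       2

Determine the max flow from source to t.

Augment source->3->1->t: bottleneck 1. Total 1.
Augment source->0->2->t: bottleneck 1. Total 2.
No augmenting path remains in the residual graph.

2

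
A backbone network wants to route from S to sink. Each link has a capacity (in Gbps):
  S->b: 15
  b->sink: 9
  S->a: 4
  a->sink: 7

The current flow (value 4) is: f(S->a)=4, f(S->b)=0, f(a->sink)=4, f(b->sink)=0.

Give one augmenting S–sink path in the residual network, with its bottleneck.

Residual along S->b->sink: S->b: 15, b->sink: 9.
Bottleneck = min = 9.

S->b->sink, bottleneck 9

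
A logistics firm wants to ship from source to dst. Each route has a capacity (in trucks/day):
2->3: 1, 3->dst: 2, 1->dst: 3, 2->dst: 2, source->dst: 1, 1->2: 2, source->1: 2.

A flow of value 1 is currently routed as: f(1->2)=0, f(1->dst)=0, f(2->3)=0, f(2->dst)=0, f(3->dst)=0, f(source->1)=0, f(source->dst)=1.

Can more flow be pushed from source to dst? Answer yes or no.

Yes

Residual path source->1->dst has bottleneck 2 > 0.
Pushing 2 along it raises the flow to 3, so the given flow is not maximum.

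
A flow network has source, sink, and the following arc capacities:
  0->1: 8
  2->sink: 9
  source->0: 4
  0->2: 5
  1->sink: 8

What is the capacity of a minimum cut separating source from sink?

Max flow = 4 (via 1 augmenting path).
In the residual at optimum, the set reachable from source is {source}.
Cut edges: source->0 (cap 4). Sum = 4.

4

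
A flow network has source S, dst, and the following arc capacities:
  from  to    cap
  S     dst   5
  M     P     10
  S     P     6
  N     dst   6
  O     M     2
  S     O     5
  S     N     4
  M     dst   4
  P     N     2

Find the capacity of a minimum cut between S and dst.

Max flow = 13 (via 4 augmenting paths).
In the residual at optimum, the set reachable from S is {O, P, S}.
Cut edges: S→N (cap 4), S→dst (cap 5), O→M (cap 2), P→N (cap 2). Sum = 13.

13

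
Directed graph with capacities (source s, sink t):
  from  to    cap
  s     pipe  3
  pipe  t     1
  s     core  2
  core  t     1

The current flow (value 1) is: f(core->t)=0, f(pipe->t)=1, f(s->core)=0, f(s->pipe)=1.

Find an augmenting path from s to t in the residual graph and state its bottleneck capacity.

s->core->t, bottleneck 1

Residual along s->core->t: s->core: 2, core->t: 1.
Bottleneck = min = 1.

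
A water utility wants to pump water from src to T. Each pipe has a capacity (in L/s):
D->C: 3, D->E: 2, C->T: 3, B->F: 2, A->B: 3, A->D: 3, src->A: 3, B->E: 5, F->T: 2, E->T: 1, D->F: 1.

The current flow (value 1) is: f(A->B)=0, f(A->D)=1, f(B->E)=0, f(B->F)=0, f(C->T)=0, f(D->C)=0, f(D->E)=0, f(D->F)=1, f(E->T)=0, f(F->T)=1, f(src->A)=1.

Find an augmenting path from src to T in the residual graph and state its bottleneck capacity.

src->A->D->C->T, bottleneck 2

Residual along src->A->D->C->T: src->A: 2, A->D: 2, D->C: 3, C->T: 3.
Bottleneck = min = 2.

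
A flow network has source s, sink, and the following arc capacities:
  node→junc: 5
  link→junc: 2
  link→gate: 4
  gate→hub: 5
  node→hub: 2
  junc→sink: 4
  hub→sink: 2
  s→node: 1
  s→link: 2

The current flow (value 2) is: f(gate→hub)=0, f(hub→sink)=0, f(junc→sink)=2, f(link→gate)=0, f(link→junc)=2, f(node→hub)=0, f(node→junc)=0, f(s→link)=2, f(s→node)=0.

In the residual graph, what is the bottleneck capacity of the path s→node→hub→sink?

Residual capacities along the path: s→node: 1, node→hub: 2, hub→sink: 2.
Minimum is 1.

1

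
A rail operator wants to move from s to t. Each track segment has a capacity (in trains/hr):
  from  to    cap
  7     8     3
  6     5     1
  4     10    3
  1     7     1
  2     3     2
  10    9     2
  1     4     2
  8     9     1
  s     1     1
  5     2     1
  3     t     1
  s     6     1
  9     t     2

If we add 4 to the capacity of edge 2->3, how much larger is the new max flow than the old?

Original max flow = 2.
Edge 2->3 does not cross the min cut (source side {s}), so extra capacity there cannot help.
New max flow = 2. Increase = 0.

0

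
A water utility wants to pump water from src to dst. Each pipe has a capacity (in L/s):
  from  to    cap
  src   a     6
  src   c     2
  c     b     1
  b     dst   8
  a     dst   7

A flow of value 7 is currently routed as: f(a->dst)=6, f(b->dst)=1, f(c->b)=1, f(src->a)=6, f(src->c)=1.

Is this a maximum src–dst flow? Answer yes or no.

Yes

Residual reachable from src: {c, src}; dst is not reachable.
Saturated cut: src->a, c->b with total capacity 7 = current flow value. Flow is maximum.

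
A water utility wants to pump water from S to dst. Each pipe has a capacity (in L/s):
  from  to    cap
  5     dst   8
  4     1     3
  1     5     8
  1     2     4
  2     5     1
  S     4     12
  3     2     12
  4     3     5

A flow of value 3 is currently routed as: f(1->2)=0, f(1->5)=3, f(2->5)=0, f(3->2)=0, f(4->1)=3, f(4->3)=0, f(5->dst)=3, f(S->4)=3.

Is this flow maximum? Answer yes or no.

No

Residual path S->4->3->2->5->dst has bottleneck 1 > 0.
Pushing 1 along it raises the flow to 4, so the given flow is not maximum.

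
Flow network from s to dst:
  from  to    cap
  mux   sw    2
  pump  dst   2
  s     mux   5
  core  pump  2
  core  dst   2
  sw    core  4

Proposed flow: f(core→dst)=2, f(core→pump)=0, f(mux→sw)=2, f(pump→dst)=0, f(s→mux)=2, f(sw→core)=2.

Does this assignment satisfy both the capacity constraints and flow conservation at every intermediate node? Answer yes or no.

Every edge has 0 ≤ f(e) ≤ cap(e).
At each intermediate node, inflow equals outflow.

Yes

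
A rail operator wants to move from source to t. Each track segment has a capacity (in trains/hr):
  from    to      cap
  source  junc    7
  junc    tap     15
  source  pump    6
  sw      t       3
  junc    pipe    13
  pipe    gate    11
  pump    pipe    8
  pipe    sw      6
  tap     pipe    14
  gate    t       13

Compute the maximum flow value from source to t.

Augment source→junc→pipe→sw→t: bottleneck 3. Total 3.
Augment source→junc→pipe→gate→t: bottleneck 4. Total 7.
Augment source→pump→pipe→gate→t: bottleneck 6. Total 13.
No augmenting path remains in the residual graph.

13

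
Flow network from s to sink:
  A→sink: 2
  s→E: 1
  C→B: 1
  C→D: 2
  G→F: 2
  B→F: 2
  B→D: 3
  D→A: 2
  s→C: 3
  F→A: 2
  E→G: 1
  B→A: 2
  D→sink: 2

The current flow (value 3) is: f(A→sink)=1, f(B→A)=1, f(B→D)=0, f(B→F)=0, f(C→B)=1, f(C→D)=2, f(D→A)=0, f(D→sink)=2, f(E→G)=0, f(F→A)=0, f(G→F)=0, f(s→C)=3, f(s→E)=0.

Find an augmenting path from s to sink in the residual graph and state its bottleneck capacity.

s→E→G→F→A→sink, bottleneck 1

Residual along s→E→G→F→A→sink: s→E: 1, E→G: 1, G→F: 2, F→A: 2, A→sink: 1.
Bottleneck = min = 1.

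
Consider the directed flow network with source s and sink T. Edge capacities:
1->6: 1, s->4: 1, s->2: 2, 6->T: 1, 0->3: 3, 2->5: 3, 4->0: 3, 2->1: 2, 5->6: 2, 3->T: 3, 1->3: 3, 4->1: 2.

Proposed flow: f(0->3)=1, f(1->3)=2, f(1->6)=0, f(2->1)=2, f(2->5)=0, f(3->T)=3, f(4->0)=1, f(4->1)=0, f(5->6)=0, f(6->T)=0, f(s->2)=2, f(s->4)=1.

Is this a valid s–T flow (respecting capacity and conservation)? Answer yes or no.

Yes

Every edge has 0 ≤ f(e) ≤ cap(e).
At each intermediate node, inflow equals outflow.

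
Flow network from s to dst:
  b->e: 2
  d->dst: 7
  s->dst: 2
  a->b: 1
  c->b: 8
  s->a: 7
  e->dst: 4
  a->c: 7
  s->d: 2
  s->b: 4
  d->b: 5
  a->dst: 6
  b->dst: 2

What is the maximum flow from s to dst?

Augment s->dst: bottleneck 2. Total 2.
Augment s->d->dst: bottleneck 2. Total 4.
Augment s->a->dst: bottleneck 6. Total 10.
Augment s->b->dst: bottleneck 2. Total 12.
Augment s->b->e->dst: bottleneck 2. Total 14.
No augmenting path remains in the residual graph.

14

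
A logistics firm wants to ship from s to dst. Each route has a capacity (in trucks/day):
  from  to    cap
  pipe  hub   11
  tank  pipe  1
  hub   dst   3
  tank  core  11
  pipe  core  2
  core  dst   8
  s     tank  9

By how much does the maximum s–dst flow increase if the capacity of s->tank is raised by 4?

0

Original max flow = 9.
Even with extra capacity on s->tank, another cut of capacity 9 remains binding.
New max flow = 9. Increase = 0.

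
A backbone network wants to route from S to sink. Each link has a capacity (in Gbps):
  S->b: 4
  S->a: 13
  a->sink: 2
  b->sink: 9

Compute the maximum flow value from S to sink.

Augment S->b->sink: bottleneck 4. Total 4.
Augment S->a->sink: bottleneck 2. Total 6.
No augmenting path remains in the residual graph.

6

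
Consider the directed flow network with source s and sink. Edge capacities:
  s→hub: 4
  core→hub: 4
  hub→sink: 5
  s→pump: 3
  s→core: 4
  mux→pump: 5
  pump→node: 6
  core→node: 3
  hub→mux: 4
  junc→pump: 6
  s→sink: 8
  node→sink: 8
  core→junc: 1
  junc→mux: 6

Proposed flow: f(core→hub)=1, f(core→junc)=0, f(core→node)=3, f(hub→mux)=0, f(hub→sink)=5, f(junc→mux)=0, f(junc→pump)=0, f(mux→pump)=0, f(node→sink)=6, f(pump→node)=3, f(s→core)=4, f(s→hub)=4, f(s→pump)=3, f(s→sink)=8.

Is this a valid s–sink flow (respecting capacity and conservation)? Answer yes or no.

Yes

Every edge has 0 ≤ f(e) ≤ cap(e).
At each intermediate node, inflow equals outflow.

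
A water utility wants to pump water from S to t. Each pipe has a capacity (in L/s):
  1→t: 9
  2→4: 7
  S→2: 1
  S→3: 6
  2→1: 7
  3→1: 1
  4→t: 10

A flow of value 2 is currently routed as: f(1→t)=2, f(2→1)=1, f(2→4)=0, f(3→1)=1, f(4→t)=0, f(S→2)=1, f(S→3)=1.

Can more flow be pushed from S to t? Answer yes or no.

No

Residual reachable from S: {3, S}; t is not reachable.
Saturated cut: S→2, 3→1 with total capacity 2 = current flow value. Flow is maximum.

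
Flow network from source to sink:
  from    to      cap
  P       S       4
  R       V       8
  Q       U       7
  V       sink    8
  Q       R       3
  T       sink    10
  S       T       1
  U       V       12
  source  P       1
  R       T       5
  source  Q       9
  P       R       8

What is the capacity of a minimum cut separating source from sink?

Max flow = 10 (via 4 augmenting paths).
In the residual at optimum, the set reachable from source is {source}.
Cut edges: source->Q (cap 9), source->P (cap 1). Sum = 10.

10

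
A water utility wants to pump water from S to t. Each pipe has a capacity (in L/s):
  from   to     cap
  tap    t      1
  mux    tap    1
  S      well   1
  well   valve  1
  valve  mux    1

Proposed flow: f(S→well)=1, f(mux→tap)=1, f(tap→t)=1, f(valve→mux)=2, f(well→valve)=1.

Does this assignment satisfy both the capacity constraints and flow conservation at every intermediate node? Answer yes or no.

Capacity violated on valve→mux: flow 2 > capacity 1.

No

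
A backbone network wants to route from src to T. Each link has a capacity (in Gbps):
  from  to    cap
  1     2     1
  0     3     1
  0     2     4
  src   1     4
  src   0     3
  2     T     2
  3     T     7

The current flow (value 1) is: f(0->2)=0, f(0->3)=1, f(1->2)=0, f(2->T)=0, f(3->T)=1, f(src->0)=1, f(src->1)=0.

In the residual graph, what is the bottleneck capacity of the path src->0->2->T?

Residual capacities along the path: src->0: 2, 0->2: 4, 2->T: 2.
Minimum is 2.

2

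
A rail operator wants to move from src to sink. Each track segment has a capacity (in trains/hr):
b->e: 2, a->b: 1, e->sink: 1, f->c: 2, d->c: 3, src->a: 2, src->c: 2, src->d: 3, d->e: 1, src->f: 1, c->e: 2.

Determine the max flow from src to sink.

1

Augment src->d->e->sink: bottleneck 1. Total 1.
No augmenting path remains in the residual graph.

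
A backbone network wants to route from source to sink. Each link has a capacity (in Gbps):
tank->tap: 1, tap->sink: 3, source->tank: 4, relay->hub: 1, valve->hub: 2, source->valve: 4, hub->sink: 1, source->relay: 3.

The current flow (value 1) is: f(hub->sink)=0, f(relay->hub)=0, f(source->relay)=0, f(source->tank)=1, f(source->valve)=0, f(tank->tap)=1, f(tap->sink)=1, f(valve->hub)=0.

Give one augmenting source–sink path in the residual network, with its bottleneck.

source->relay->hub->sink, bottleneck 1

Residual along source->relay->hub->sink: source->relay: 3, relay->hub: 1, hub->sink: 1.
Bottleneck = min = 1.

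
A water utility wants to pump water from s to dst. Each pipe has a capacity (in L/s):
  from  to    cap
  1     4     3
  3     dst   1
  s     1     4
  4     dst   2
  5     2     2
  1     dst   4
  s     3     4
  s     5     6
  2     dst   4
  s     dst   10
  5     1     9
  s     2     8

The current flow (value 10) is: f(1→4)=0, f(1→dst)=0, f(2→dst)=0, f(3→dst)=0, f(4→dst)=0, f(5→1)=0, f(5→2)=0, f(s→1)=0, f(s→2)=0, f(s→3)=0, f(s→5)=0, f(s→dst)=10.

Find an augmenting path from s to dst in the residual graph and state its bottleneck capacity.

s→1→dst, bottleneck 4

Residual along s→1→dst: s→1: 4, 1→dst: 4.
Bottleneck = min = 4.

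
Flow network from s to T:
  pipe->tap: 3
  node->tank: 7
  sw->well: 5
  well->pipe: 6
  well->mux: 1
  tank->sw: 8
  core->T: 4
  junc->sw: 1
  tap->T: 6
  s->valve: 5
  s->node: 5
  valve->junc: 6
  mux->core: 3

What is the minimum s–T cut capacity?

4

Max flow = 4 (via 2 augmenting paths).
In the residual at optimum, the set reachable from s is {junc, node, pipe, s, sw, tank, valve, well}.
Cut edges: pipe->tap (cap 3), well->mux (cap 1). Sum = 4.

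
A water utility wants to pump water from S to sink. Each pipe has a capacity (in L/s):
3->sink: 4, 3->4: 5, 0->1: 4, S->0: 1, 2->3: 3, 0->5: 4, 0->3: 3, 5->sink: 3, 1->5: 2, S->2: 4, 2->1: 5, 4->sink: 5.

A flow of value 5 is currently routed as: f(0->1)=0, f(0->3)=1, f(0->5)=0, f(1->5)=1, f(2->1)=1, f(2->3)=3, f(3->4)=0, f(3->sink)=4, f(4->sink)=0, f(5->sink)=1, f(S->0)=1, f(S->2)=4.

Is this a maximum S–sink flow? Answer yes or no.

Residual reachable from S: {S}; sink is not reachable.
Saturated cut: S->2, S->0 with total capacity 5 = current flow value. Flow is maximum.

Yes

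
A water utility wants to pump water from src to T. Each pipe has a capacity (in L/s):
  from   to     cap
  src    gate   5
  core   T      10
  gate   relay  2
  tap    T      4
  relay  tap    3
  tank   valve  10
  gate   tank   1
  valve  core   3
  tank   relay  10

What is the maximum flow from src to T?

Augment src→gate→relay→tap→T: bottleneck 2. Total 2.
Augment src→gate→tank→valve→core→T: bottleneck 1. Total 3.
No augmenting path remains in the residual graph.

3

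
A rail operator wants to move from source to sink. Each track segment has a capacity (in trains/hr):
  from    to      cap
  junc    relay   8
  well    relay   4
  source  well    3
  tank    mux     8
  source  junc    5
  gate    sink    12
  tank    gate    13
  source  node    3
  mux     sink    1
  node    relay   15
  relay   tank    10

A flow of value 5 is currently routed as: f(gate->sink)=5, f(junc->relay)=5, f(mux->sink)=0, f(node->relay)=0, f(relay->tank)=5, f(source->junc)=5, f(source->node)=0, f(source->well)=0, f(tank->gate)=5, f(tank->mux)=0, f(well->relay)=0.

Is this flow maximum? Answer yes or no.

No

Residual path source->well->relay->tank->gate->sink has bottleneck 3 > 0.
Pushing 3 along it raises the flow to 8, so the given flow is not maximum.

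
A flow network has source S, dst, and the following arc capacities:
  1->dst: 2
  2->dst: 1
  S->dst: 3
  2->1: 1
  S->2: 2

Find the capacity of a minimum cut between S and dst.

Max flow = 5 (via 3 augmenting paths).
In the residual at optimum, the set reachable from S is {S}.
Cut edges: S->2 (cap 2), S->dst (cap 3). Sum = 5.

5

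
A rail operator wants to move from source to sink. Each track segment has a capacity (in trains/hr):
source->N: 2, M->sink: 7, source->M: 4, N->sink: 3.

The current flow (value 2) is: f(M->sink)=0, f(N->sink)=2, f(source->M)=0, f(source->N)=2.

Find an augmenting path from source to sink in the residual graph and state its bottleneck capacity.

source->M->sink, bottleneck 4

Residual along source->M->sink: source->M: 4, M->sink: 7.
Bottleneck = min = 4.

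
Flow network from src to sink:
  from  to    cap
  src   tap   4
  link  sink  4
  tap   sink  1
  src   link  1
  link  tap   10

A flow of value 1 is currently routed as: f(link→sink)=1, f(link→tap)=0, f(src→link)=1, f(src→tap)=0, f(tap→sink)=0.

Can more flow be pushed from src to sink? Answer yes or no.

Residual path src→tap→sink has bottleneck 1 > 0.
Pushing 1 along it raises the flow to 2, so the given flow is not maximum.

Yes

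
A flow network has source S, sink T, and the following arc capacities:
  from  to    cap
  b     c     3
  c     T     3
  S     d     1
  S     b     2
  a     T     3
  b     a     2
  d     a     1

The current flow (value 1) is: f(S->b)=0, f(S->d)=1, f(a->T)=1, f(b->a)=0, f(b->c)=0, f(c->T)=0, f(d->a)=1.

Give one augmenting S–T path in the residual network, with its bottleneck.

Residual along S->b->a->T: S->b: 2, b->a: 2, a->T: 2.
Bottleneck = min = 2.

S->b->a->T, bottleneck 2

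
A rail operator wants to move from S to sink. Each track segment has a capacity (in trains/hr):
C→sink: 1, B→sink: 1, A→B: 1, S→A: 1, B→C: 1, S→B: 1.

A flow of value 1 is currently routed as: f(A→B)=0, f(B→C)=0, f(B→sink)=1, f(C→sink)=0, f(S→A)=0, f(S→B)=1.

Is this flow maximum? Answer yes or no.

Residual path S→A→B→C→sink has bottleneck 1 > 0.
Pushing 1 along it raises the flow to 2, so the given flow is not maximum.

No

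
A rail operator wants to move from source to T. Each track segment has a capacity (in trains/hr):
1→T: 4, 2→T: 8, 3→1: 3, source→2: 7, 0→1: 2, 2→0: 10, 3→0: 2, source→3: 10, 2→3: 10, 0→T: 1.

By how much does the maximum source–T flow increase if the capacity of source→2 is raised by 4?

Original max flow = 12.
After raising cap(source→2), augmenting paths through that edge carry 1 more unit.
New max flow = 13. Increase = 1.

1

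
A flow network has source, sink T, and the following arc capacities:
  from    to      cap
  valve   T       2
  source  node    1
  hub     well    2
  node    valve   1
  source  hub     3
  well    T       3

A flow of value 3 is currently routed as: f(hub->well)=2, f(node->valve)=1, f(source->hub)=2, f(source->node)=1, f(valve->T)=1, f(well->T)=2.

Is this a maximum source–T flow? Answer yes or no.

Residual reachable from source: {hub, source}; T is not reachable.
Saturated cut: hub->well, source->node with total capacity 3 = current flow value. Flow is maximum.

Yes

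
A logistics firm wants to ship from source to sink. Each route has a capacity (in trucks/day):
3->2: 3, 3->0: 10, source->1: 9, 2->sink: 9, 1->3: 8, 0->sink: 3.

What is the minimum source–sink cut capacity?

6

Max flow = 6 (via 2 augmenting paths).
In the residual at optimum, the set reachable from source is {0, 1, 3, source}.
Cut edges: 3->2 (cap 3), 0->sink (cap 3). Sum = 6.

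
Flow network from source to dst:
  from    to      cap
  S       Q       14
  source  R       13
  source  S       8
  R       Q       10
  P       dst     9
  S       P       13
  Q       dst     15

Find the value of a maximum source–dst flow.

18

Augment source→S→P→dst: bottleneck 8. Total 8.
Augment source→R→Q→dst: bottleneck 10. Total 18.
No augmenting path remains in the residual graph.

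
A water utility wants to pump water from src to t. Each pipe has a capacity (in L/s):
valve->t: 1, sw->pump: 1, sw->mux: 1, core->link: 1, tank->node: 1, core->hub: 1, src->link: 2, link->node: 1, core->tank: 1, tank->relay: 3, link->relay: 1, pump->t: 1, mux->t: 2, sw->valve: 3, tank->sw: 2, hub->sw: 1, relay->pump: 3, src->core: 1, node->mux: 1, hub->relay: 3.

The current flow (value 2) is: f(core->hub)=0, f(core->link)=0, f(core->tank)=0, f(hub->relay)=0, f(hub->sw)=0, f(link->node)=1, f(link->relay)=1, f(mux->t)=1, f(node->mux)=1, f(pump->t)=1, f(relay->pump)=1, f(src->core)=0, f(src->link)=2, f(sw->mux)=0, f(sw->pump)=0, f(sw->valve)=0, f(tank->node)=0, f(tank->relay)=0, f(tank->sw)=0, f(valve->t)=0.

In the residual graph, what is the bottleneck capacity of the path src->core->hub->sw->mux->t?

Residual capacities along the path: src->core: 1, core->hub: 1, hub->sw: 1, sw->mux: 1, mux->t: 1.
Minimum is 1.

1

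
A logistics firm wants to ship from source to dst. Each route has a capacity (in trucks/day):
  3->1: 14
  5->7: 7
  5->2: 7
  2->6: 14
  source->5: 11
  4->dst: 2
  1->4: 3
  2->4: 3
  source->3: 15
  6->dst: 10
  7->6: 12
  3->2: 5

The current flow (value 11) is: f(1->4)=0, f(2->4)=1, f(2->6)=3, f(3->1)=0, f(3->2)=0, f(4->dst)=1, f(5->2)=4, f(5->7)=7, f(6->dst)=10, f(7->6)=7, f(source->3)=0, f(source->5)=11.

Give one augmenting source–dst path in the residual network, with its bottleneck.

source->3->2->4->dst, bottleneck 1

Residual along source->3->2->4->dst: source->3: 15, 3->2: 5, 2->4: 2, 4->dst: 1.
Bottleneck = min = 1.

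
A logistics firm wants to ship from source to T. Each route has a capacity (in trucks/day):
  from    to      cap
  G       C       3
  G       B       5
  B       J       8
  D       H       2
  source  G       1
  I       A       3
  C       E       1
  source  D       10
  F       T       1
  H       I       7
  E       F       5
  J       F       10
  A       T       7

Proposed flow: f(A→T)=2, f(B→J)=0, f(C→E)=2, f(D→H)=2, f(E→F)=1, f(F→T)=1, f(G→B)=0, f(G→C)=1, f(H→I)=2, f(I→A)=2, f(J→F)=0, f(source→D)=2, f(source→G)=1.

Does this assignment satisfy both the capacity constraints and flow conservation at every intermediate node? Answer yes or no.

Capacity violated on C→E: flow 2 > capacity 1.

No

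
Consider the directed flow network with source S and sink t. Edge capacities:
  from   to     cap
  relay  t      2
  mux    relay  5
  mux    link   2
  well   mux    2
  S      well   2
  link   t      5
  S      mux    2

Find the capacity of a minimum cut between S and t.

4

Max flow = 4 (via 2 augmenting paths).
In the residual at optimum, the set reachable from S is {S}.
Cut edges: S->well (cap 2), S->mux (cap 2). Sum = 4.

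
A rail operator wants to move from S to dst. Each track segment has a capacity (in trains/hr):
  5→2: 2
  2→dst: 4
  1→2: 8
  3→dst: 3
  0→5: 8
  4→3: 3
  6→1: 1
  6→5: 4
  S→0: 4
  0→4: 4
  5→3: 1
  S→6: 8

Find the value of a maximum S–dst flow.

Augment S→6→1→2→dst: bottleneck 1. Total 1.
Augment S→6→5→2→dst: bottleneck 2. Total 3.
Augment S→6→5→3→dst: bottleneck 1. Total 4.
Augment S→0→4→3→dst: bottleneck 2. Total 6.
No augmenting path remains in the residual graph.

6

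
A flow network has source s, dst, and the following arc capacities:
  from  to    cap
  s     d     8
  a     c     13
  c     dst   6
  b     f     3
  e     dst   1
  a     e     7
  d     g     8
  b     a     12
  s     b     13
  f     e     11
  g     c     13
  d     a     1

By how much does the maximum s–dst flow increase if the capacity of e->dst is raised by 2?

Original max flow = 7.
After raising cap(e->dst), augmenting paths through that edge carry 2 more units.
New max flow = 9. Increase = 2.

2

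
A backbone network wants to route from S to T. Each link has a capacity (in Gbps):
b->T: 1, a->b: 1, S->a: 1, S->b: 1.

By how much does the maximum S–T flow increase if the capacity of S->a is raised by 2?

0

Original max flow = 1.
Edge S->a does not cross the min cut (source side {S, a, b}), so extra capacity there cannot help.
New max flow = 1. Increase = 0.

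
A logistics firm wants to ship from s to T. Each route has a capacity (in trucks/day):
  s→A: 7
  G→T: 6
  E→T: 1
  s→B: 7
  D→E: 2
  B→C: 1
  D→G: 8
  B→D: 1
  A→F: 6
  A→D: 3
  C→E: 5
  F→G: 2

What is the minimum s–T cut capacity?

7

Max flow = 7 (via 4 augmenting paths).
In the residual at optimum, the set reachable from s is {A, B, F, s}.
Cut edges: B→C (cap 1), B→D (cap 1), A→D (cap 3), F→G (cap 2). Sum = 7.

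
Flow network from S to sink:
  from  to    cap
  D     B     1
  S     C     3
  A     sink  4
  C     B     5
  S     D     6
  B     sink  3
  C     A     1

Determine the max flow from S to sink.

4

Augment S→D→B→sink: bottleneck 1. Total 1.
Augment S→C→B→sink: bottleneck 2. Total 3.
Augment S→C→A→sink: bottleneck 1. Total 4.
No augmenting path remains in the residual graph.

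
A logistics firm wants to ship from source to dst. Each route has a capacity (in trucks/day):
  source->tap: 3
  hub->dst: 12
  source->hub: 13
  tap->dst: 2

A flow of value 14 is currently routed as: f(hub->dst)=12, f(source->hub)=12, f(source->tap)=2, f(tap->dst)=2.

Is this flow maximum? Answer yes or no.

Residual reachable from source: {hub, source, tap}; dst is not reachable.
Saturated cut: tap->dst, hub->dst with total capacity 14 = current flow value. Flow is maximum.

Yes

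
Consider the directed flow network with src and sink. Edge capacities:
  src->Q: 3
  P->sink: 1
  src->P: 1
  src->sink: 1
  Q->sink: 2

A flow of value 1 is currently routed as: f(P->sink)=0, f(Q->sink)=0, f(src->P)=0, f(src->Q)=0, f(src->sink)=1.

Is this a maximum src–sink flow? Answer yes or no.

No

Residual path src->Q->sink has bottleneck 2 > 0.
Pushing 2 along it raises the flow to 3, so the given flow is not maximum.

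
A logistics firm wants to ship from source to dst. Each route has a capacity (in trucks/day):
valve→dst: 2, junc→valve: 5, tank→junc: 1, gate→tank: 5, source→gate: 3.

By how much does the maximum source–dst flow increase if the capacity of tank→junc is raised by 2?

Original max flow = 1.
After raising cap(tank→junc), augmenting paths through that edge carry 1 more unit.
New max flow = 2. Increase = 1.

1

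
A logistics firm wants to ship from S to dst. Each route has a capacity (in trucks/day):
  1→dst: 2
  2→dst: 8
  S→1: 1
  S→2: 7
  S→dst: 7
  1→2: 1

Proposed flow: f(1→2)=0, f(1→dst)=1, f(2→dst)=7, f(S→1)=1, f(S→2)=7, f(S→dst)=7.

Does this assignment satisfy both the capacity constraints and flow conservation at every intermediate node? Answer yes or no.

Every edge has 0 ≤ f(e) ≤ cap(e).
At each intermediate node, inflow equals outflow.

Yes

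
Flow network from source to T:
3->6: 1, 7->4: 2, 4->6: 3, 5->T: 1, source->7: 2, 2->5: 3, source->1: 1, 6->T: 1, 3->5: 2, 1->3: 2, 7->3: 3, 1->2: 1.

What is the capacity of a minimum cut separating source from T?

2

Max flow = 2 (via 2 augmenting paths).
In the residual at optimum, the set reachable from source is {1, 2, 3, 4, 5, 6, 7, source}.
Cut edges: 6->T (cap 1), 5->T (cap 1). Sum = 2.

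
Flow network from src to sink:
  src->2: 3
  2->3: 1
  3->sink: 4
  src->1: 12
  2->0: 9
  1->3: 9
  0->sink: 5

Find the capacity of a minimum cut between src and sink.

7

Max flow = 7 (via 2 augmenting paths).
In the residual at optimum, the set reachable from src is {1, 3, src}.
Cut edges: src->2 (cap 3), 3->sink (cap 4). Sum = 7.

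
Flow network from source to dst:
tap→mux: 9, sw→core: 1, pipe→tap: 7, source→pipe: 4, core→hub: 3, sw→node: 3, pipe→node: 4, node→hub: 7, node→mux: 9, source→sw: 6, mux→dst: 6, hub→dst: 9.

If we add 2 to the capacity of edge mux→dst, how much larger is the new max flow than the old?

Original max flow = 8.
Edge mux→dst does not cross the min cut (source side {source, sw}), so extra capacity there cannot help.
New max flow = 8. Increase = 0.

0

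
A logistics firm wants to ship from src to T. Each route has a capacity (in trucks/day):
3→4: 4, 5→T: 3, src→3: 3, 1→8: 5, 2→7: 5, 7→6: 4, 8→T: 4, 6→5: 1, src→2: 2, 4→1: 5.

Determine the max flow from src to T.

Augment src→3→4→1→8→T: bottleneck 3. Total 3.
Augment src→2→7→6→5→T: bottleneck 1. Total 4.
No augmenting path remains in the residual graph.

4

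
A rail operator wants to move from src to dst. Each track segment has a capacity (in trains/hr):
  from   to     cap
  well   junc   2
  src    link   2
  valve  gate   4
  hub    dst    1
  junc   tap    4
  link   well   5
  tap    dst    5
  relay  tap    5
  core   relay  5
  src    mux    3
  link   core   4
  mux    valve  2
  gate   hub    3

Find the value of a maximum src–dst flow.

Augment src→mux→valve→gate→hub→dst: bottleneck 1. Total 1.
Augment src→link→core→relay→tap→dst: bottleneck 2. Total 3.
No augmenting path remains in the residual graph.

3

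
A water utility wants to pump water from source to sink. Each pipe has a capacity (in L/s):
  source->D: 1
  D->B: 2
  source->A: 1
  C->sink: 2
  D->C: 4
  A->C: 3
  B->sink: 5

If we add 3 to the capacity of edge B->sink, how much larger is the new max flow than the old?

0

Original max flow = 2.
Edge B->sink does not cross the min cut (source side {source}), so extra capacity there cannot help.
New max flow = 2. Increase = 0.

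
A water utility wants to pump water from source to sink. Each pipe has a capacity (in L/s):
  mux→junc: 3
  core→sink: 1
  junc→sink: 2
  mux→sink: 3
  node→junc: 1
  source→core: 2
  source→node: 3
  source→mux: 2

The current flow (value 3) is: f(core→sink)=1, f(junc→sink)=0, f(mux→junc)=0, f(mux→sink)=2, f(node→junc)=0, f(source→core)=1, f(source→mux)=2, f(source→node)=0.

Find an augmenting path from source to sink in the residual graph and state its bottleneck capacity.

source→node→junc→sink, bottleneck 1

Residual along source→node→junc→sink: source→node: 3, node→junc: 1, junc→sink: 2.
Bottleneck = min = 1.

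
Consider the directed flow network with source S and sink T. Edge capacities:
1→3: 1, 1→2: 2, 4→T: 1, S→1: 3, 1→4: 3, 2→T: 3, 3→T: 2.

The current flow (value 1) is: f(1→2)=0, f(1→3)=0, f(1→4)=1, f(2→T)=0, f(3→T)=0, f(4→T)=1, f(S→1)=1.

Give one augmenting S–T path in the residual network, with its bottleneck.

Residual along S→1→2→T: S→1: 2, 1→2: 2, 2→T: 3.
Bottleneck = min = 2.

S→1→2→T, bottleneck 2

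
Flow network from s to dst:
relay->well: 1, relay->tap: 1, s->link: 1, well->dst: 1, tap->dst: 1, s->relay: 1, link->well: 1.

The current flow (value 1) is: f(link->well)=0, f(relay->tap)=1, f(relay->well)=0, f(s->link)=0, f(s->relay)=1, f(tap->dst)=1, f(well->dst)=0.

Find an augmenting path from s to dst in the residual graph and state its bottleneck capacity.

Residual along s->link->well->dst: s->link: 1, link->well: 1, well->dst: 1.
Bottleneck = min = 1.

s->link->well->dst, bottleneck 1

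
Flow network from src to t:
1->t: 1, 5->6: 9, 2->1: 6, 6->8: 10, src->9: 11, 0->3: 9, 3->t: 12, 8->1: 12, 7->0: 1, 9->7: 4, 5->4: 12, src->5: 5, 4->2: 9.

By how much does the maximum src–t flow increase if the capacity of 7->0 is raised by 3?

3

Original max flow = 2.
After raising cap(7->0), augmenting paths through that edge carry 3 more units.
New max flow = 5. Increase = 3.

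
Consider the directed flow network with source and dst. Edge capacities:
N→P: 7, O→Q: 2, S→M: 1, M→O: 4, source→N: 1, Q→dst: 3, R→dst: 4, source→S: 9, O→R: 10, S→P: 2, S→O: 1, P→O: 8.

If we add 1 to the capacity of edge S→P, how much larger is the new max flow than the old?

1

Original max flow = 5.
After raising cap(S→P), augmenting paths through that edge carry 1 more unit.
New max flow = 6. Increase = 1.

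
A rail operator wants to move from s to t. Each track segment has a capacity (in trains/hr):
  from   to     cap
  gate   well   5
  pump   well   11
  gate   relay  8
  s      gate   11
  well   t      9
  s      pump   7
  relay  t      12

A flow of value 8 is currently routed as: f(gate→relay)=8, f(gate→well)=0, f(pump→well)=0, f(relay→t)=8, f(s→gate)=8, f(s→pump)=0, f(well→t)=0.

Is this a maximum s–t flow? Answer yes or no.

No

Residual path s→gate→well→t has bottleneck 3 > 0.
Pushing 3 along it raises the flow to 11, so the given flow is not maximum.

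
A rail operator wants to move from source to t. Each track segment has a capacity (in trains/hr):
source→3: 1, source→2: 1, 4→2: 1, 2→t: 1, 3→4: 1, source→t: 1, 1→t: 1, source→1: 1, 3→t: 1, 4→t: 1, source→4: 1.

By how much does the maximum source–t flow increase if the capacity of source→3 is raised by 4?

0

Original max flow = 5.
Even with extra capacity on source→3, another cut of capacity 5 remains binding.
New max flow = 5. Increase = 0.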